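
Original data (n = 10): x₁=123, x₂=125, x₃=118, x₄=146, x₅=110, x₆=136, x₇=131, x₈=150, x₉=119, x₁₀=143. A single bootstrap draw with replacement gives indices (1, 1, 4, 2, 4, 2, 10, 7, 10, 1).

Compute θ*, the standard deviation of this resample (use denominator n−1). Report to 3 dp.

θ* = 10.379

Resample values: 123, 123, 146, 125, 146, 125, 143, 131, 143, 123.
Mean = 132.8000; sum of squared deviations = 969.6000
s² = 969.6000 / 9 = 107.7333
s = √107.7333 = 10.379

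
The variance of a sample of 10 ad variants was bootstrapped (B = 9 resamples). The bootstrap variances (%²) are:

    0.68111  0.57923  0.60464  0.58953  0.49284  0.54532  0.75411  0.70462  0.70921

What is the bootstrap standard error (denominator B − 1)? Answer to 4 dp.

Bootstrap SE is the standard deviation of the 9 replicate variances.
Mean of replicates: (0.68111 + 0.57923 + 0.60464 + 0.58953 + 0.49284 + 0.54532 + 0.75411 + 0.70462 + 0.70921) / 9 = 5.660610 / 9 = 0.628957
Sum of squared deviations: (+0.052153)² + (−0.049727)² + (−0.024317)² + (−0.039427)² + (−0.136117)² + (−0.083637)² + (+0.125153)² + (+0.075663)² + (+0.080253)² = 0.060690
Variance = 0.060690 / 8 = 0.007586
SE* = √0.007586

SE* = 0.0871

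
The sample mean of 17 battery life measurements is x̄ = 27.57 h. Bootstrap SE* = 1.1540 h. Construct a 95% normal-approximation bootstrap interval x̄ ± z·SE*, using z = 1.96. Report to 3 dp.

(25.308, 29.832)

Margin = 1.96 × 1.1540 = 2.2618
Interval: 27.57 ± 2.2618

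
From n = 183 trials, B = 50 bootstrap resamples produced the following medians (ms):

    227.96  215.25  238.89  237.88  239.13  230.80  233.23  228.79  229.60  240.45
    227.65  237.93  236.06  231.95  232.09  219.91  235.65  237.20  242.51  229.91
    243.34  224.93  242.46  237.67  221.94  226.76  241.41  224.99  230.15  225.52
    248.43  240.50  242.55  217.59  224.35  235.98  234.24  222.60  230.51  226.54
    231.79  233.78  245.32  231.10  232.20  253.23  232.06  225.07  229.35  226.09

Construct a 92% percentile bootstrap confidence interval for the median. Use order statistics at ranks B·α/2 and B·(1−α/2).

Sorted replicates: 215.25, 217.59, 219.91, 221.94, 222.60, 224.35, 224.93, 224.99, 225.07, 225.52, 226.09, 226.54, 226.76, 227.65, 227.96, 228.79, 229.35, 229.60, 229.91, 230.15, 230.51, 230.80, 231.10, 231.79, 231.95, 232.06, 232.09, 232.20, 233.23, 233.78, 234.24, 235.65, 235.98, 236.06, 237.20, 237.67, 237.88, 237.93, 238.89, 239.13, 240.45, 240.50, 241.41, 242.46, 242.51, 242.55, 243.34, 245.32, 248.43, 253.23
α = 0.08; lower rank = 50 × 0.040 = 2; upper rank = 50 × 0.960 = 48.
The 2nd smallest replicate is 217.59; the 48th is 245.32.

(217.59, 245.32)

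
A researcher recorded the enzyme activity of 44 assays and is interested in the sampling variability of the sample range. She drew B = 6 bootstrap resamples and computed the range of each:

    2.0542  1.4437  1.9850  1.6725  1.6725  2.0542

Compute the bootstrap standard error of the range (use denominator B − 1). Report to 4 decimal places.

SE* = 0.2537

Bootstrap SE is the standard deviation of the 6 replicate ranges.
Mean of replicates: (2.0542 + 1.4437 + 1.9850 + 1.6725 + 1.6725 + 2.0542) / 6 = 10.88210 / 6 = 1.81368
Sum of squared deviations: (+0.24052)² + (−0.36998)² + (+0.17132)² + (−0.14118)² + (−0.14118)² + (+0.24052)² = 0.32180
Variance = 0.32180 / 5 = 0.06436
SE* = √0.06436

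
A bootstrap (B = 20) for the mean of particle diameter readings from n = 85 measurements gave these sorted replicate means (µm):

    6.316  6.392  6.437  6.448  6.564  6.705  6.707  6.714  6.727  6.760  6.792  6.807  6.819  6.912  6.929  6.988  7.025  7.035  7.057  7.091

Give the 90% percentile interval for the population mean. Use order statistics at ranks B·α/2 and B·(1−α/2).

(6.316, 7.057)

α = 0.10; lower rank = 20 × 0.050 = 1; upper rank = 20 × 0.950 = 19.
The 1st smallest replicate is 6.316; the 19th is 7.057.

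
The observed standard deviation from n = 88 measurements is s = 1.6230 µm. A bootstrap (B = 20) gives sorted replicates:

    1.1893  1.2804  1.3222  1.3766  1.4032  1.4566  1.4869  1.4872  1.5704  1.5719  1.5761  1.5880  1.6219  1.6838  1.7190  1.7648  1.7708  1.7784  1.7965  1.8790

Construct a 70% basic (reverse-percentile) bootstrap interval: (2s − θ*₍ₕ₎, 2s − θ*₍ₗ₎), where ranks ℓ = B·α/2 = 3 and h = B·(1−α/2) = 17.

(1.4752, 1.9238)

Percentile endpoints at ranks 3 and 17: θ*₍3₎ = 1.3222, θ*₍17₎ = 1.7708.
Basic interval reflects these around s:
  lower = 2 × 1.6230 − 1.7708 = 1.4752
  upper = 2 × 1.6230 − 1.3222 = 1.9238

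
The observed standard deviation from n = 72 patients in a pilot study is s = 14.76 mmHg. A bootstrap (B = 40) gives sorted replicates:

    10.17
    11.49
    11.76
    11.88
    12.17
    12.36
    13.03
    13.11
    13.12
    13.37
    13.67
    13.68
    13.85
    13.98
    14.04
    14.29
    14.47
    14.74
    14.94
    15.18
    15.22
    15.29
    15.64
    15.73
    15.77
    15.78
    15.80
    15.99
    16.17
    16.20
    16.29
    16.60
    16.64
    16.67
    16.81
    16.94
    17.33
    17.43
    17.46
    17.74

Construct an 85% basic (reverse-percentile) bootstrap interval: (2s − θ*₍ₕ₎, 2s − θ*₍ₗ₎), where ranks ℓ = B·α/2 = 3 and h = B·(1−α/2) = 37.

(12.19, 17.76)

Percentile endpoints at ranks 3 and 37: θ*₍3₎ = 11.76, θ*₍37₎ = 17.33.
Basic interval reflects these around s:
  lower = 2 × 14.76 − 17.33 = 12.19
  upper = 2 × 14.76 − 11.76 = 17.76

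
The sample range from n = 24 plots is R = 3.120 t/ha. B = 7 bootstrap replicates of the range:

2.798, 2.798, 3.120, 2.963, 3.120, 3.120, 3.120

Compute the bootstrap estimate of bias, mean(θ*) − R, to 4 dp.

mean(θ*) = (2.798 + 2.798 + 3.120 + 2.963 + 3.120 + 3.120 + 3.120) / 7 = 3.00557
bias = 3.00557 − 3.120

bias = −0.1144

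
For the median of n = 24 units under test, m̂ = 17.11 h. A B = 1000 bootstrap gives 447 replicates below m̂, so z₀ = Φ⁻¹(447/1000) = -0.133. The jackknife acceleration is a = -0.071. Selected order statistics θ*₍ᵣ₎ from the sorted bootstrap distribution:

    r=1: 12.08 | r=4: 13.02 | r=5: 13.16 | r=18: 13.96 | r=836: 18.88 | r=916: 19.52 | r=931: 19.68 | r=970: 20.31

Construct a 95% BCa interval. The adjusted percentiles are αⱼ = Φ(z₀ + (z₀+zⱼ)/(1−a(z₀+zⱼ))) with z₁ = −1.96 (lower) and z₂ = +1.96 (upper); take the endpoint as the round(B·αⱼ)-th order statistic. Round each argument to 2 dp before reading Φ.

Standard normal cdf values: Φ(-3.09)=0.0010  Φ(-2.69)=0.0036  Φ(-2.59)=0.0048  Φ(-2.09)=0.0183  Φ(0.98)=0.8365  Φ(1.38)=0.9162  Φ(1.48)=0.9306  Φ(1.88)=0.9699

Lower: z₀ + z₁ = -0.133 + (-1.960) = -2.093; 1 − a(z₀+z₁) = 1 − (-0.071)(-2.093) = 0.8514; argument = -0.133 + (-2.093)/0.8514 = -2.5913 → -2.59.
α₁ = Φ(-2.59) = 0.0048; rank = round(1000 × 0.0048) = 5; θ*₍5₎ = 13.16.
Upper: z₀ + z₂ = 1.827; 1 − a(z₀+z₂) = 1.1297; argument = 1.4842 → 1.48; α₂ = 0.9306; rank = 931; θ*₍931₎ = 19.68.

(13.16, 19.68)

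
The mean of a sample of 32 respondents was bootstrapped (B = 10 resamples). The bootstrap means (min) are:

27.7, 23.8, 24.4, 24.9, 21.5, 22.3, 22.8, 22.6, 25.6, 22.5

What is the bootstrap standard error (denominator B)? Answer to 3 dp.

SE* = 1.780

Bootstrap SE is the standard deviation of the 10 replicate means.
Mean of replicates: (27.7 + 23.8 + 24.4 + 24.9 + 21.5 + 22.3 + 22.8 + 22.6 + 25.6 + 22.5) / 10 = 238.1000 / 10 = 23.8100
Sum of squared deviations: (+3.8900)² + (−0.0100)² + (+0.5900)² + (+1.0900)² + (−2.3100)² + (−1.5100)² + (−1.0100)² + (−1.2100)² + (+1.7900)² + (−1.3100)² = 31.6890
Variance = 31.6890 / 10 = 3.1689
SE* = √3.1689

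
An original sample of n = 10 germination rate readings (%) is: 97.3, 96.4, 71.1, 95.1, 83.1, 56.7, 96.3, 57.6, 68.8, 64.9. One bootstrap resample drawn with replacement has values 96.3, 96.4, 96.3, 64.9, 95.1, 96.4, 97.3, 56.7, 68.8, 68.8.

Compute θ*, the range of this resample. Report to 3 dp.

Range = 97.3 − 56.7 = 40.600

θ* = 40.600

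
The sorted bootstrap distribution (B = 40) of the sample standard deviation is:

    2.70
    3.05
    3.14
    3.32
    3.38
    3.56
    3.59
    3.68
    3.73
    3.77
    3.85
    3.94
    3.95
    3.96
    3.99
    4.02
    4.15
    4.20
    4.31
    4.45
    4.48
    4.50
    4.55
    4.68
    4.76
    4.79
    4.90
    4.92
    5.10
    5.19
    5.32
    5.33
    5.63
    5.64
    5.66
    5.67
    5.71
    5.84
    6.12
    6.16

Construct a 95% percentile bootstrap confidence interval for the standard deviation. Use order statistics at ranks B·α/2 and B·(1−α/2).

(2.70, 6.12)

α = 0.05; lower rank = 40 × 0.025 = 1; upper rank = 40 × 0.975 = 39.
The 1st smallest replicate is 2.70; the 39th is 6.12.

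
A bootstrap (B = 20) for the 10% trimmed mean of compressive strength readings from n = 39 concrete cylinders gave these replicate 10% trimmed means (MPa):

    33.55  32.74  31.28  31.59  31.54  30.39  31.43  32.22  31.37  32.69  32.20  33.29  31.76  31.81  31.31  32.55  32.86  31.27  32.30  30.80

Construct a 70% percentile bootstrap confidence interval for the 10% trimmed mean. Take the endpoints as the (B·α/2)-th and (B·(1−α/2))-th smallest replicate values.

(31.27, 32.74)

Sorted replicates: 30.39, 30.80, 31.27, 31.28, 31.31, 31.37, 31.43, 31.54, 31.59, 31.76, 31.81, 32.20, 32.22, 32.30, 32.55, 32.69, 32.74, 32.86, 33.29, 33.55
α = 0.30; lower rank = 20 × 0.150 = 3; upper rank = 20 × 0.850 = 17.
The 3rd smallest replicate is 31.27; the 17th is 32.74.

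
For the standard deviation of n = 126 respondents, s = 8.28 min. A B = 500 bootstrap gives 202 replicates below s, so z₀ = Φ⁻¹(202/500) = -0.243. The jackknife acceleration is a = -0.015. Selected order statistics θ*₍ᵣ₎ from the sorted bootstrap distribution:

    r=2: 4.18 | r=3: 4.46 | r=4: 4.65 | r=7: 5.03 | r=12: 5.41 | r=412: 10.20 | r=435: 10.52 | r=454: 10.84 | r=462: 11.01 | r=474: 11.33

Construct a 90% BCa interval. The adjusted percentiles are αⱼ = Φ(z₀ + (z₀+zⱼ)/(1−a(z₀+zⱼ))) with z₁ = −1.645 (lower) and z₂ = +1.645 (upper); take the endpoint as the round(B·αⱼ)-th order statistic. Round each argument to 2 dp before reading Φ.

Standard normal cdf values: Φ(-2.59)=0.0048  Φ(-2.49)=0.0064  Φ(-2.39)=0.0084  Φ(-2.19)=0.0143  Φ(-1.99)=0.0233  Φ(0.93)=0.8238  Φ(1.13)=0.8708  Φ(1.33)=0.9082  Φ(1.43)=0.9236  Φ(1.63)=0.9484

Lower: z₀ + z₁ = -0.243 + (-1.645) = -1.888; 1 − a(z₀+z₁) = 1 − (-0.015)(-1.888) = 0.9717; argument = -0.243 + (-1.888)/0.9717 = -2.1860 → -2.19.
α₁ = Φ(-2.19) = 0.0143; rank = round(500 × 0.0143) = 7; θ*₍7₎ = 5.03.
Upper: z₀ + z₂ = 1.402; 1 − a(z₀+z₂) = 1.0210; argument = 1.1301 → 1.13; α₂ = 0.8708; rank = 435; θ*₍435₎ = 10.52.

(5.03, 10.52)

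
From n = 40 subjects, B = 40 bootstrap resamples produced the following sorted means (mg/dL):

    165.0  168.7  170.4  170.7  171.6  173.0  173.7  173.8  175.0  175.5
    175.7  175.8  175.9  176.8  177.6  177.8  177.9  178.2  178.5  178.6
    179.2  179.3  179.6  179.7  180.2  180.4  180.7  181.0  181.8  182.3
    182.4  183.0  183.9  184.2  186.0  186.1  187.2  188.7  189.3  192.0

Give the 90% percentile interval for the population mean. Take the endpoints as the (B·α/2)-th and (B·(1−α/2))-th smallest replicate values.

(168.7, 188.7)

α = 0.10; lower rank = 40 × 0.050 = 2; upper rank = 40 × 0.950 = 38.
The 2nd smallest replicate is 168.7; the 38th is 188.7.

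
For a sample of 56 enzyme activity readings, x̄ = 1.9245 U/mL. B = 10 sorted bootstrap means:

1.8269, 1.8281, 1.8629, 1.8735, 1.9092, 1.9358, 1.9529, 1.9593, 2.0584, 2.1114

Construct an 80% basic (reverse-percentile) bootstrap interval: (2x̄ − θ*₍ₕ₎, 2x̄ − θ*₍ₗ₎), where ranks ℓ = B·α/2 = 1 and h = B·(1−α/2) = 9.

Percentile endpoints at ranks 1 and 9: θ*₍1₎ = 1.8269, θ*₍9₎ = 2.0584.
Basic interval reflects these around x̄:
  lower = 2 × 1.9245 − 2.0584 = 1.7906
  upper = 2 × 1.9245 − 1.8269 = 2.0221

(1.7906, 2.0221)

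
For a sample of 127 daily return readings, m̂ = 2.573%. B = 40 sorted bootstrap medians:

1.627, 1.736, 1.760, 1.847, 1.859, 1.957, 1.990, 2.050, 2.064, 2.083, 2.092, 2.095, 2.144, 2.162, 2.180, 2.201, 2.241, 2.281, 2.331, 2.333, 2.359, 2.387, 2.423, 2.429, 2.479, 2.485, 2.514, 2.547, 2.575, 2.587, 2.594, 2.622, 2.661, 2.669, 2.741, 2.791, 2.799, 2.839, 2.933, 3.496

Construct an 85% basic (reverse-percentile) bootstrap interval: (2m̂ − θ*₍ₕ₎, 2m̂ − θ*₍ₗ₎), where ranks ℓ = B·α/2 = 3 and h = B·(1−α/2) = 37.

(2.347, 3.386)

Percentile endpoints at ranks 3 and 37: θ*₍3₎ = 1.760, θ*₍37₎ = 2.799.
Basic interval reflects these around m̂:
  lower = 2 × 2.573 − 2.799 = 2.347
  upper = 2 × 2.573 − 1.760 = 3.386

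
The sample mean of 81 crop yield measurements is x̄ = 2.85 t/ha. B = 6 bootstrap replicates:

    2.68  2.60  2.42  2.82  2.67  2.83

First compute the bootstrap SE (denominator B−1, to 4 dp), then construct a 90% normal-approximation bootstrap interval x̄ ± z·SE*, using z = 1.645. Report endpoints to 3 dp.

(2.600, 3.100)

Mean of replicates = 2.6700; sum of squared deviations = 0.1156; SE* = √(0.1156/5) = 0.1521
Margin = 1.645 × 0.1521 = 0.2502
Interval: 2.85 ± 0.2502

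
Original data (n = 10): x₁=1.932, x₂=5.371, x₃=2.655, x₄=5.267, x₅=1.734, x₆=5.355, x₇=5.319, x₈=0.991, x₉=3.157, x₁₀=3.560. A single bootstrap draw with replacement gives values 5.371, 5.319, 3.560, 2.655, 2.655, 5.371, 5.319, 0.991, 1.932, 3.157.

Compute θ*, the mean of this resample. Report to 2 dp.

θ* = 3.63

Mean = (5.371 + 5.319 + 3.560 + 2.655 + 2.655 + 5.371 + 5.319 + 0.991 + 1.932 + 3.157) / 10 = 36.3300 / 10 = 3.63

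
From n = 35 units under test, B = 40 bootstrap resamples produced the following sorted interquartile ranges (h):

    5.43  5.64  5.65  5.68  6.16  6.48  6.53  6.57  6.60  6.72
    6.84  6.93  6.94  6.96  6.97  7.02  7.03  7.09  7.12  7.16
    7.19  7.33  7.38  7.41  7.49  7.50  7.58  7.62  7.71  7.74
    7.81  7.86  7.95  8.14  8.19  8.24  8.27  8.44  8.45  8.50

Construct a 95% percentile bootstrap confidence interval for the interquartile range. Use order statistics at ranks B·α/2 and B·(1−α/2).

α = 0.05; lower rank = 40 × 0.025 = 1; upper rank = 40 × 0.975 = 39.
The 1st smallest replicate is 5.43; the 39th is 8.45.

(5.43, 8.45)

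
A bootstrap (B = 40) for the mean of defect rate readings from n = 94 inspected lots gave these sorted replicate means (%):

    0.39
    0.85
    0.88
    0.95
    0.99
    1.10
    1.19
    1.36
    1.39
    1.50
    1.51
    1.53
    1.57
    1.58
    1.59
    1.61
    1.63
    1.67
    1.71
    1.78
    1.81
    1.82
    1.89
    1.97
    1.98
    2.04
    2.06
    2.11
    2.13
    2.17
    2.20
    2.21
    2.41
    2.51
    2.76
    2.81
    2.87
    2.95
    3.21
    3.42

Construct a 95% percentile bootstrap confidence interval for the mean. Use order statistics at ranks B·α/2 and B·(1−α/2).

(0.39, 3.21)

α = 0.05; lower rank = 40 × 0.025 = 1; upper rank = 40 × 0.975 = 39.
The 1st smallest replicate is 0.39; the 39th is 3.21.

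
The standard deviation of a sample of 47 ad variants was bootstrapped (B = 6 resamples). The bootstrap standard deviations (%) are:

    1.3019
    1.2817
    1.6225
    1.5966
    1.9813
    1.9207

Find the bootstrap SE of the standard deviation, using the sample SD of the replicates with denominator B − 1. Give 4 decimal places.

SE* = 0.2957

Bootstrap SE is the standard deviation of the 6 replicate standard deviations.
Mean of replicates: (1.3019 + 1.2817 + 1.6225 + 1.5966 + 1.9813 + 1.9207) / 6 = 9.70470 / 6 = 1.61745
Sum of squared deviations: (−0.31555)² + (−0.33575)² + (+0.00505)² + (−0.02085)² + (+0.36385)² + (+0.30325)² = 0.43711
Variance = 0.43711 / 5 = 0.08742
SE* = √0.08742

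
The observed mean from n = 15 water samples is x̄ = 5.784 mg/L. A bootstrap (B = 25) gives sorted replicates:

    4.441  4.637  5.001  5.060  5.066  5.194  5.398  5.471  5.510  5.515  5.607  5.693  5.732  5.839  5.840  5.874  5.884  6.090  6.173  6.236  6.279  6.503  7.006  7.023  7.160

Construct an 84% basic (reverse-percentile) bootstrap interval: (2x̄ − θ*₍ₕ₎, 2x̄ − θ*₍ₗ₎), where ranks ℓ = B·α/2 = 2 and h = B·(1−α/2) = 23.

(4.562, 6.931)

Percentile endpoints at ranks 2 and 23: θ*₍2₎ = 4.637, θ*₍23₎ = 7.006.
Basic interval reflects these around x̄:
  lower = 2 × 5.784 − 7.006 = 4.562
  upper = 2 × 5.784 − 4.637 = 6.931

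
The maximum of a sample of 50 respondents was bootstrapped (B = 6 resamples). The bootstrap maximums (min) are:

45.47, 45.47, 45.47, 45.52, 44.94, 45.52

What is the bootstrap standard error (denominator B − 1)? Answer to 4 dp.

Bootstrap SE is the standard deviation of the 6 replicate maximums.
Mean of replicates: (45.47 + 45.47 + 45.47 + 45.52 + 44.94 + 45.52) / 6 = 272.39000 / 6 = 45.39833
Sum of squared deviations: (+0.07167)² + (+0.07167)² + (+0.07167)² + (+0.12167)² + (−0.45833)² + (+0.12167)² = 0.25508
Variance = 0.25508 / 5 = 0.05102
SE* = √0.05102

SE* = 0.2259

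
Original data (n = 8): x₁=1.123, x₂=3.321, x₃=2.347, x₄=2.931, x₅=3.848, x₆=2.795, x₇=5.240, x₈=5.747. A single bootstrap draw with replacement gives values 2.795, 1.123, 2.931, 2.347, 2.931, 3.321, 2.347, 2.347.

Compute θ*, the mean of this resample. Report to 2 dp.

θ* = 2.52

Mean = (2.795 + 1.123 + 2.931 + 2.347 + 2.931 + 3.321 + 2.347 + 2.347) / 8 = 20.1420 / 8 = 2.52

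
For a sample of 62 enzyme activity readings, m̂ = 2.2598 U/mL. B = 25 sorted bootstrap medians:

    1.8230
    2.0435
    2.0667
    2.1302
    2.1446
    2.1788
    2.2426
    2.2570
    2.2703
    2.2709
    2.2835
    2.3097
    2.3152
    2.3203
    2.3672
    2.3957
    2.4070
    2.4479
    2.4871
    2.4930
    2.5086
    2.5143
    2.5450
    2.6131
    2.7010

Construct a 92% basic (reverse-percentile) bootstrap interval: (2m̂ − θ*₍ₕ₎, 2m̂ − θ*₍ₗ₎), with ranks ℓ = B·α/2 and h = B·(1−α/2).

(1.9065, 2.6966)

Percentile endpoints at ranks 1 and 24: θ*₍1₎ = 1.8230, θ*₍24₎ = 2.6131.
Basic interval reflects these around m̂:
  lower = 2 × 2.2598 − 2.6131 = 1.9065
  upper = 2 × 2.2598 − 1.8230 = 2.6966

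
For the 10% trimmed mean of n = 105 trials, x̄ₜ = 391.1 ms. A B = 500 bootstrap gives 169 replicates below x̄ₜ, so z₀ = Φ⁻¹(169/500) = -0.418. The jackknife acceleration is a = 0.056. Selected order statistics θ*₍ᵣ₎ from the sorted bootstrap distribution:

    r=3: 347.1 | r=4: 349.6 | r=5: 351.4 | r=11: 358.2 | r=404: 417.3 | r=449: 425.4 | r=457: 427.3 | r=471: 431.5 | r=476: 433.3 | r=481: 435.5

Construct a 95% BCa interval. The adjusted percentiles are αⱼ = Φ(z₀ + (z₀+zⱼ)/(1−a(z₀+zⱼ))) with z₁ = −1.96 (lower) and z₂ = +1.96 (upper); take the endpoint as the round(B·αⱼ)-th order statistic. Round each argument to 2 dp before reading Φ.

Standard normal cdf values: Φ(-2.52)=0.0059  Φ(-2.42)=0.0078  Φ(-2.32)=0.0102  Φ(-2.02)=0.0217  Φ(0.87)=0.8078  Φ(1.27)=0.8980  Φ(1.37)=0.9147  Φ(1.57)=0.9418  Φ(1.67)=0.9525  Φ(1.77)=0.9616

Lower: z₀ + z₁ = -0.418 + (-1.960) = -2.378; 1 − a(z₀+z₁) = 1 − (0.056)(-2.378) = 1.1332; argument = -0.418 + (-2.378)/1.1332 = -2.5165 → -2.52.
α₁ = Φ(-2.52) = 0.0059; rank = round(500 × 0.0059) = 3; θ*₍3₎ = 347.1.
Upper: z₀ + z₂ = 1.542; 1 − a(z₀+z₂) = 0.9136; argument = 1.2697 → 1.27; α₂ = 0.8980; rank = 449; θ*₍449₎ = 425.4.

(347.1, 425.4)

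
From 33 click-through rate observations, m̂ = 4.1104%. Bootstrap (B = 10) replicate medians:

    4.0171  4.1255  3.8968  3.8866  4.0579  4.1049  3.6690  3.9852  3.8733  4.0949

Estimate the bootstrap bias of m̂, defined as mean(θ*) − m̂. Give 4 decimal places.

mean(θ*) = (4.0171 + 4.1255 + 3.8968 + 3.8866 + 4.0579 + 4.1049 + 3.6690 + 3.9852 + 3.8733 + 4.0949) / 10 = 3.97112
bias = 3.97112 − 4.1104

bias = −0.1393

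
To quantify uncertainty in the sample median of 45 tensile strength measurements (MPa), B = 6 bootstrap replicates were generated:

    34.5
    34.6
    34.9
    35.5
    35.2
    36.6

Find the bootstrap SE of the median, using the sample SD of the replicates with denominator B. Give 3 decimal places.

SE* = 0.706

Bootstrap SE is the standard deviation of the 6 replicate medians.
Mean of replicates: (34.5 + 34.6 + 34.9 + 35.5 + 35.2 + 36.6) / 6 = 211.3000 / 6 = 35.2167
Sum of squared deviations: (−0.7167)² + (−0.6167)² + (−0.3167)² + (+0.2833)² + (−0.0167)² + (+1.3833)² = 2.9883
Variance = 2.9883 / 6 = 0.4981
SE* = √0.4981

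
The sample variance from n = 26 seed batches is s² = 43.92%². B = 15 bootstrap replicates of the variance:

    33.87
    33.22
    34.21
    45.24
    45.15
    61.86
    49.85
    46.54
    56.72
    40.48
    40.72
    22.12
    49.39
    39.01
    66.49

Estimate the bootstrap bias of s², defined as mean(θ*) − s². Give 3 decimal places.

bias = +0.405

mean(θ*) = (33.87 + 33.22 + 34.21 + 45.24 + 45.15 + 61.86 + 49.85 + 46.54 + 56.72 + 40.48 + 40.72 + 22.12 + 49.39 + 39.01 + 66.49) / 15 = 44.3247
bias = 44.3247 − 43.92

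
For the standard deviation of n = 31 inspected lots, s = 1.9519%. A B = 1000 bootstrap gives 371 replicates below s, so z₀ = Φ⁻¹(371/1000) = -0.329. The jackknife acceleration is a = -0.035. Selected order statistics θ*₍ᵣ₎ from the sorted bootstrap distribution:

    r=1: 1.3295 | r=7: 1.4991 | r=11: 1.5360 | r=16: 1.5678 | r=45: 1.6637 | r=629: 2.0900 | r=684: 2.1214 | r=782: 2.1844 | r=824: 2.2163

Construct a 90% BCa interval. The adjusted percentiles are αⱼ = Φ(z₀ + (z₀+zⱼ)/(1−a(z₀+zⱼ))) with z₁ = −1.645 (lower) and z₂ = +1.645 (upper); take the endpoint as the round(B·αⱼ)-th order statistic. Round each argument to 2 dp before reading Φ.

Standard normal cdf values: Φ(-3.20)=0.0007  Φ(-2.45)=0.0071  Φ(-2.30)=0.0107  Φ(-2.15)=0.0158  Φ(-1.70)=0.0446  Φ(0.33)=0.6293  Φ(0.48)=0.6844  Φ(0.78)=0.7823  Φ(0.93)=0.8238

Lower: z₀ + z₁ = -0.329 + (-1.645) = -1.974; 1 − a(z₀+z₁) = 1 − (-0.035)(-1.974) = 0.9309; argument = -0.329 + (-1.974)/0.9309 = -2.4495 → -2.45.
α₁ = Φ(-2.45) = 0.0071; rank = round(1000 × 0.0071) = 7; θ*₍7₎ = 1.4991.
Upper: z₀ + z₂ = 1.316; 1 − a(z₀+z₂) = 1.0461; argument = 0.9291 → 0.93; α₂ = 0.8238; rank = 824; θ*₍824₎ = 2.2163.

(1.4991, 2.2163)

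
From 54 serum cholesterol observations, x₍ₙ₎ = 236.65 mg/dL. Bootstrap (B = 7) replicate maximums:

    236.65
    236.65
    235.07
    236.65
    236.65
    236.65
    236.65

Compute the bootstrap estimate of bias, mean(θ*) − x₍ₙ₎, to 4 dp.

mean(θ*) = (236.65 + 236.65 + 235.07 + 236.65 + 236.65 + 236.65 + 236.65) / 7 = 236.42429
bias = 236.42429 − 236.65

bias = −0.2257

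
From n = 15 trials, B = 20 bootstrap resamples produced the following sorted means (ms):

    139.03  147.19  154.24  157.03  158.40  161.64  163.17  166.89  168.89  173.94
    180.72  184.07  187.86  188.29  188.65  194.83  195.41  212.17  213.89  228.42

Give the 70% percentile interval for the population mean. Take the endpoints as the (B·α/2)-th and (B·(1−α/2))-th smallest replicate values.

α = 0.30; lower rank = 20 × 0.150 = 3; upper rank = 20 × 0.850 = 17.
The 3rd smallest replicate is 154.24; the 17th is 195.41.

(154.24, 195.41)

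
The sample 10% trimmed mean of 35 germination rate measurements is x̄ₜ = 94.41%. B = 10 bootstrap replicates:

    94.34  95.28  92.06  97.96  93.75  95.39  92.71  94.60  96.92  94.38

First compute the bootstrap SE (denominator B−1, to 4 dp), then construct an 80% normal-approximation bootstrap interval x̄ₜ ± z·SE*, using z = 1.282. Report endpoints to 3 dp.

(92.132, 96.688)

Mean of replicates = 94.7390; sum of squared deviations = 28.4275; SE* = √(28.4275/9) = 1.7772
Margin = 1.282 × 1.7772 = 2.2784
Interval: 94.41 ± 2.2784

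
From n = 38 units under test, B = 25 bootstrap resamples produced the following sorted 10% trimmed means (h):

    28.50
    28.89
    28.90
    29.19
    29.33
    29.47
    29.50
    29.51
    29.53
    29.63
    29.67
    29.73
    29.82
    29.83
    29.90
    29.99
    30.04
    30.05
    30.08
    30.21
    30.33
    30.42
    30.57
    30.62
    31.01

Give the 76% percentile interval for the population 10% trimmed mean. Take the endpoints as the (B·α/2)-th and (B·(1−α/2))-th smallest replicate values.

(28.90, 30.42)

α = 0.24; lower rank = 25 × 0.120 = 3; upper rank = 25 × 0.880 = 22.
The 3rd smallest replicate is 28.90; the 22nd is 30.42.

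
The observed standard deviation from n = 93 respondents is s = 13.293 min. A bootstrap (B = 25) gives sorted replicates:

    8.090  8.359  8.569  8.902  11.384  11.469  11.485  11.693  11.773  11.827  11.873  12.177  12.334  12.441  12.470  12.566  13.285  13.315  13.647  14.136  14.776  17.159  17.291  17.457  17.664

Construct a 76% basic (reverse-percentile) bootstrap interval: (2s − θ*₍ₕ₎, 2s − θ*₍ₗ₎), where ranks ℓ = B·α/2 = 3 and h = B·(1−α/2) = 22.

Percentile endpoints at ranks 3 and 22: θ*₍3₎ = 8.569, θ*₍22₎ = 17.159.
Basic interval reflects these around s:
  lower = 2 × 13.293 − 17.159 = 9.427
  upper = 2 × 13.293 − 8.569 = 18.017

(9.427, 18.017)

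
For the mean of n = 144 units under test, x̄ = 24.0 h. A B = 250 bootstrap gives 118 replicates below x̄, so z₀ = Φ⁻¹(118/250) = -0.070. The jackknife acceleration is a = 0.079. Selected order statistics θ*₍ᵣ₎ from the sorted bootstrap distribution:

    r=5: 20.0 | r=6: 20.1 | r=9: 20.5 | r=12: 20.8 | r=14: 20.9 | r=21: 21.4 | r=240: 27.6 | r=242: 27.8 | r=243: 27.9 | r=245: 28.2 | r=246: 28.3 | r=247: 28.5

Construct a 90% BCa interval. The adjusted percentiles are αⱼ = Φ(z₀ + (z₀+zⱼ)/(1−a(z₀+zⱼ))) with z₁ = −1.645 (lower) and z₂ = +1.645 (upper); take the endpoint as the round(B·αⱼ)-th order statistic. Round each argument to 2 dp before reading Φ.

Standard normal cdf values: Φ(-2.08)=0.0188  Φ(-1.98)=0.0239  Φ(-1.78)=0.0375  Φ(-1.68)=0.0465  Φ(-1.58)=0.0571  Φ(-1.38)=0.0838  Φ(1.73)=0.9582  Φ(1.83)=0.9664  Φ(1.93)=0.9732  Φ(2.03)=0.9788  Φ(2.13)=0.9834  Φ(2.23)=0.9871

Lower: z₀ + z₁ = -0.070 + (-1.645) = -1.715; 1 − a(z₀+z₁) = 1 − (0.079)(-1.715) = 1.1355; argument = -0.070 + (-1.715)/1.1355 = -1.5804 → -1.58.
α₁ = Φ(-1.58) = 0.0571; rank = round(250 × 0.0571) = 14; θ*₍14₎ = 20.9.
Upper: z₀ + z₂ = 1.575; 1 − a(z₀+z₂) = 0.8756; argument = 1.7288 → 1.73; α₂ = 0.9582; rank = 240; θ*₍240₎ = 27.6.

(20.9, 27.6)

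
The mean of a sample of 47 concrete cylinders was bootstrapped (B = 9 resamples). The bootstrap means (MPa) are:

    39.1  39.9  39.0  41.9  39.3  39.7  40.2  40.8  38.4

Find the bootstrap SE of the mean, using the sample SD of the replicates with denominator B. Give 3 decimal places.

Bootstrap SE is the standard deviation of the 9 replicate means.
Mean of replicates: (39.1 + 39.9 + 39.0 + 41.9 + 39.3 + 39.7 + 40.2 + 40.8 + 38.4) / 9 = 358.3000 / 9 = 39.8111
Sum of squared deviations: (−0.7111)² + (+0.0889)² + (−0.8111)² + (+2.0889)² + (−0.5111)² + (−0.1111)² + (+0.3889)² + (+0.9889)² + (−1.4111)² = 8.9289
Variance = 8.9289 / 9 = 0.9921
SE* = √0.9921

SE* = 0.996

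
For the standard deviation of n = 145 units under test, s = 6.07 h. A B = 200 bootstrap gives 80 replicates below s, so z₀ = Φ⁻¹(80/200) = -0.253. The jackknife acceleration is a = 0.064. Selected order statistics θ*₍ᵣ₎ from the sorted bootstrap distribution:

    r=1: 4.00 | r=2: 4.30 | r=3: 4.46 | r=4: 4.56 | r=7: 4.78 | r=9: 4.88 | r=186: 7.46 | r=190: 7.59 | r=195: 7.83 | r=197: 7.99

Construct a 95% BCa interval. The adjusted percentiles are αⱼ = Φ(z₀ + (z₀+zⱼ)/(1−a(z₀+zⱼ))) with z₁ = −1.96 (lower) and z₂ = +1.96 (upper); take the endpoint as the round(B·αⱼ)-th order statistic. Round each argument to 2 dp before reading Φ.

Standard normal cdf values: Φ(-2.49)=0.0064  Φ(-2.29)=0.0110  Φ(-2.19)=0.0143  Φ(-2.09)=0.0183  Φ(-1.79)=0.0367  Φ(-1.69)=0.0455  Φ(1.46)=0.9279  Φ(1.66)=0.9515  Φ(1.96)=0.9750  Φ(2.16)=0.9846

Lower: z₀ + z₁ = -0.253 + (-1.960) = -2.213; 1 − a(z₀+z₁) = 1 − (0.064)(-2.213) = 1.1416; argument = -0.253 + (-2.213)/1.1416 = -2.1915 → -2.19.
α₁ = Φ(-2.19) = 0.0143; rank = round(200 × 0.0143) = 3; θ*₍3₎ = 4.46.
Upper: z₀ + z₂ = 1.707; 1 − a(z₀+z₂) = 0.8908; argument = 1.6634 → 1.66; α₂ = 0.9515; rank = 190; θ*₍190₎ = 7.59.

(4.46, 7.59)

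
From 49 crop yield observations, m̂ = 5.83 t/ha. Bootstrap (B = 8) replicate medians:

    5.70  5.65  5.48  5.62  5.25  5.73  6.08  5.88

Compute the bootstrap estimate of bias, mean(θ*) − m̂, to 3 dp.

mean(θ*) = (5.70 + 5.65 + 5.48 + 5.62 + 5.25 + 5.73 + 6.08 + 5.88) / 8 = 5.6738
bias = 5.6738 − 5.83

bias = −0.156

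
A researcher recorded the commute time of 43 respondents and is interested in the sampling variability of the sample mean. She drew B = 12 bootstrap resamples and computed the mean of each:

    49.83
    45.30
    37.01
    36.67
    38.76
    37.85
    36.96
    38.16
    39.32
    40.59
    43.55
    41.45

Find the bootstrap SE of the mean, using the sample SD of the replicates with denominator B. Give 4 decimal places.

Bootstrap SE is the standard deviation of the 12 replicate means.
Mean of replicates: (49.83 + 45.30 + 37.01 + 36.67 + 38.76 + 37.85 + 36.96 + 38.16 + 39.32 + 40.59 + 43.55 + 41.45) / 12 = 485.45000 / 12 = 40.45417
Sum of squared deviations: (+9.37583)² + (+4.84583)² + (−3.44417)² + (−3.78417)² + (−1.69417)² + (−2.60417)² + (−3.49417)² + (−2.29417)² + (−1.13417)² + (+0.13583)² + (+3.09583)² + (+0.99583)² = 176.57549
Variance = 176.57549 / 12 = 14.71462
SE* = √14.71462

SE* = 3.8360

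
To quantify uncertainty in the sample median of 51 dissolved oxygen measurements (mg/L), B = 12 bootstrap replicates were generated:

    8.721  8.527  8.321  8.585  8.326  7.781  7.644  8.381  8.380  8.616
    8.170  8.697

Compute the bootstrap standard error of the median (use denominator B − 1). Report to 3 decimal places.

SE* = 0.340

Bootstrap SE is the standard deviation of the 12 replicate medians.
Mean of replicates: (8.721 + 8.527 + 8.321 + 8.585 + 8.326 + 7.781 + 7.644 + 8.381 + 8.380 + 8.616 + 8.170 + 8.697) / 12 = 100.1490 / 12 = 8.3458
Sum of squared deviations: (+0.3752)² + (+0.1812)² + (−0.0248)² + (+0.2393)² + (−0.0198)² + (−0.5648)² + (−0.7018)² + (+0.0352)² + (+0.0343)² + (+0.2702)² + (−0.1758)² + (+0.3512)² = 1.2730
Variance = 1.2730 / 11 = 0.1157
SE* = √0.1157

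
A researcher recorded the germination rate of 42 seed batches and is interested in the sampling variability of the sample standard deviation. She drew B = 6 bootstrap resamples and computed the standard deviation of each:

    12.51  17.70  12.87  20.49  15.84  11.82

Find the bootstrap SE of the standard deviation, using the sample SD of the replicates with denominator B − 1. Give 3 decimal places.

Bootstrap SE is the standard deviation of the 6 replicate standard deviations.
Mean of replicates: (12.51 + 17.70 + 12.87 + 20.49 + 15.84 + 11.82) / 6 = 91.2300 / 6 = 15.2050
Sum of squared deviations: (−2.6950)² + (+2.4950)² + (−2.3350)² + (+5.2850)² + (+0.6350)² + (−3.3850)² = 58.7329
Variance = 58.7329 / 5 = 11.7466
SE* = √11.7466

SE* = 3.427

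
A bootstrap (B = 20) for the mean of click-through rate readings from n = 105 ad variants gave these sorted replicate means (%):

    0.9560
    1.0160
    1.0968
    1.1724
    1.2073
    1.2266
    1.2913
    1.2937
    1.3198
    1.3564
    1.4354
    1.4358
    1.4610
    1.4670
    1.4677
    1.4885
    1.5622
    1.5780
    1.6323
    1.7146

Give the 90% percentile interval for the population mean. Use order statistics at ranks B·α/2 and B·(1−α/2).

α = 0.10; lower rank = 20 × 0.050 = 1; upper rank = 20 × 0.950 = 19.
The 1st smallest replicate is 0.9560; the 19th is 1.6323.

(0.9560, 1.6323)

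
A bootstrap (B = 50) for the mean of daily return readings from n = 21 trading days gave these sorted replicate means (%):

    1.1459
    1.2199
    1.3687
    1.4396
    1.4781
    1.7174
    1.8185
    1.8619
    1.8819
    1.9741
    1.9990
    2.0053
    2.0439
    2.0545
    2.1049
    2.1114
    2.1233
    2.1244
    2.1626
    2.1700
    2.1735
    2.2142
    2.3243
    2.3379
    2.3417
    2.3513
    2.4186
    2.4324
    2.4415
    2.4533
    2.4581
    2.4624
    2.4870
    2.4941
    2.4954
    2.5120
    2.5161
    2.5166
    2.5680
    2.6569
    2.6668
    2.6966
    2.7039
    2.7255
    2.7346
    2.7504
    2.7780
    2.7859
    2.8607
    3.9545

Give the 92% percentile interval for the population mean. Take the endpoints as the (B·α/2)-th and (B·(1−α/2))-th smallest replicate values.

(1.2199, 2.7859)

α = 0.08; lower rank = 50 × 0.040 = 2; upper rank = 50 × 0.960 = 48.
The 2nd smallest replicate is 1.2199; the 48th is 2.7859.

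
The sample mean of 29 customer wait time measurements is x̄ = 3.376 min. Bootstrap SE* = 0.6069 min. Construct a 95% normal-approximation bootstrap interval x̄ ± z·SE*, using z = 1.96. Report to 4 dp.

Margin = 1.96 × 0.6069 = 1.18952
Interval: 3.376 ± 1.18952

(2.1865, 4.5655)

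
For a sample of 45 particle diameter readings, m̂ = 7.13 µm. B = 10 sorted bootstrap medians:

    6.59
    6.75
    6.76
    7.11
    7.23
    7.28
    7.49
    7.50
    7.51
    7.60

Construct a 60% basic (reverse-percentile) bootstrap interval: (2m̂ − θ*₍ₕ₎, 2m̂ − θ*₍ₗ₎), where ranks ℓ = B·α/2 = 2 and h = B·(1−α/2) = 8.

Percentile endpoints at ranks 2 and 8: θ*₍2₎ = 6.75, θ*₍8₎ = 7.50.
Basic interval reflects these around m̂:
  lower = 2 × 7.13 − 7.50 = 6.76
  upper = 2 × 7.13 − 6.75 = 7.51

(6.76, 7.51)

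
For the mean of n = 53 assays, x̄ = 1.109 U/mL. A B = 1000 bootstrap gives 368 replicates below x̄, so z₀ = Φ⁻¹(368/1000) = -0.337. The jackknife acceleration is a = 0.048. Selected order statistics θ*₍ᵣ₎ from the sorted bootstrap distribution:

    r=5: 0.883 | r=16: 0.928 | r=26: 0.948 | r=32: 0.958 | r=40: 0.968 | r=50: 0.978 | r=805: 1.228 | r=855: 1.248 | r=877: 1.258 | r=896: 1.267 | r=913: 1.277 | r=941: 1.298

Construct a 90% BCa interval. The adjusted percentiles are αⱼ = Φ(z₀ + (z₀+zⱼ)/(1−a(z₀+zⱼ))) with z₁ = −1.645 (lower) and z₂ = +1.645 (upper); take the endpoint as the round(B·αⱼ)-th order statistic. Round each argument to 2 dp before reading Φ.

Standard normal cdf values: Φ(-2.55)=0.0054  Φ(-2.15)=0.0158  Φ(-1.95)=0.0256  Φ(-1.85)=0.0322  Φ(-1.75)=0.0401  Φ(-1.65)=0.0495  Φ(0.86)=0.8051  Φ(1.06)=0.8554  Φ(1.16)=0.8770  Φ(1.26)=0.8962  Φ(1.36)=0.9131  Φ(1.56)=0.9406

(0.928, 1.248)

Lower: z₀ + z₁ = -0.337 + (-1.645) = -1.982; 1 − a(z₀+z₁) = 1 − (0.048)(-1.982) = 1.0951; argument = -0.337 + (-1.982)/1.0951 = -2.1468 → -2.15.
α₁ = Φ(-2.15) = 0.0158; rank = round(1000 × 0.0158) = 16; θ*₍16₎ = 0.928.
Upper: z₀ + z₂ = 1.308; 1 − a(z₀+z₂) = 0.9372; argument = 1.0586 → 1.06; α₂ = 0.8554; rank = 855; θ*₍855₎ = 1.248.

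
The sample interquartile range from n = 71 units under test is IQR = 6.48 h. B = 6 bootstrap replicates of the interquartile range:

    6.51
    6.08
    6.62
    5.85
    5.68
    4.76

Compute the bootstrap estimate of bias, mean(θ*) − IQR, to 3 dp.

mean(θ*) = (6.51 + 6.08 + 6.62 + 5.85 + 5.68 + 4.76) / 6 = 5.9167
bias = 5.9167 − 6.48

bias = −0.563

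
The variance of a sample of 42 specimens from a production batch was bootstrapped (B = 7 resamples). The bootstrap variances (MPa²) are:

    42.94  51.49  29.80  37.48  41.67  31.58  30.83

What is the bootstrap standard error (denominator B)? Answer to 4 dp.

SE* = 7.3677

Bootstrap SE is the standard deviation of the 7 replicate variances.
Mean of replicates: (42.94 + 51.49 + 29.80 + 37.48 + 41.67 + 31.58 + 30.83) / 7 = 265.79000 / 7 = 37.97000
Sum of squared deviations: (+4.97000)² + (+13.52000)² + (−8.17000)² + (−0.49000)² + (+3.70000)² + (−6.39000)² + (−7.14000)² = 379.98200
Variance = 379.98200 / 7 = 54.28314
SE* = √54.28314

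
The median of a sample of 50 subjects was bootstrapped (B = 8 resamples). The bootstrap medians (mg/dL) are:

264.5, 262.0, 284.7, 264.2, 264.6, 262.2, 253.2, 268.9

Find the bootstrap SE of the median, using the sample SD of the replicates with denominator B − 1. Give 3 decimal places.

Bootstrap SE is the standard deviation of the 8 replicate medians.
Mean of replicates: (264.5 + 262.0 + 284.7 + 264.2 + 264.6 + 262.2 + 253.2 + 268.9) / 8 = 2124.3000 / 8 = 265.5375
Sum of squared deviations: (−1.0375)² + (−3.5375)² + (+19.1625)² + (−1.3375)² + (−0.9375)² + (−3.3375)² + (−12.3375)² + (+3.3625)² = 558.1187
Variance = 558.1187 / 7 = 79.7312
SE* = √79.7312

SE* = 8.929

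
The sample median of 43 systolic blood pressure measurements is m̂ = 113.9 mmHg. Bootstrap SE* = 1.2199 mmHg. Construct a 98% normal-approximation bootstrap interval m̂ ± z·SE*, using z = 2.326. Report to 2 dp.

(111.06, 116.74)

Margin = 2.326 × 1.2199 = 2.837
Interval: 113.9 ± 2.837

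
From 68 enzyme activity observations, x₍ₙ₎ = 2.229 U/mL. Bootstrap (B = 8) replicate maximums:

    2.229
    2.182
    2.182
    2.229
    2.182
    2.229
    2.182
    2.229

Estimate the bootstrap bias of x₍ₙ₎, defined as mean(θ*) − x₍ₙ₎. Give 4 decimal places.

bias = −0.0235

mean(θ*) = (2.229 + 2.182 + 2.182 + 2.229 + 2.182 + 2.229 + 2.182 + 2.229) / 8 = 2.20550
bias = 2.20550 − 2.229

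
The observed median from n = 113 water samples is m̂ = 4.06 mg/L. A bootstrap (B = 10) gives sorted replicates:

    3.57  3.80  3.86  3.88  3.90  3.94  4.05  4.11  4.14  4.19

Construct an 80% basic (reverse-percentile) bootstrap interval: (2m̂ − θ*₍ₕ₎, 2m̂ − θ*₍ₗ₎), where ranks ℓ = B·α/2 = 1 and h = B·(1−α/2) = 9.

Percentile endpoints at ranks 1 and 9: θ*₍1₎ = 3.57, θ*₍9₎ = 4.14.
Basic interval reflects these around m̂:
  lower = 2 × 4.06 − 4.14 = 3.98
  upper = 2 × 4.06 − 3.57 = 4.55

(3.98, 4.55)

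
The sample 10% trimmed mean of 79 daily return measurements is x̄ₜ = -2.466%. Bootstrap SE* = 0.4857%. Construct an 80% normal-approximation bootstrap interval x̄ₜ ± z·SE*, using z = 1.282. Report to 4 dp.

Margin = 1.282 × 0.4857 = 0.62267
Interval: -2.466 ± 0.62267

(-3.0887, -1.8433)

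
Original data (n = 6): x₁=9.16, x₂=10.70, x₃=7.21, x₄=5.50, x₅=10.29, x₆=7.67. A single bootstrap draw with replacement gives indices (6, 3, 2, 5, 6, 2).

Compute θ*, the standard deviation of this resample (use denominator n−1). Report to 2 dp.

Resample values: 7.67, 7.21, 10.70, 10.29, 7.67, 10.70.
Mean = 9.0400; sum of squared deviations = 14.1764
s² = 14.1764 / 5 = 2.8353
s = √2.8353 = 1.68

θ* = 1.68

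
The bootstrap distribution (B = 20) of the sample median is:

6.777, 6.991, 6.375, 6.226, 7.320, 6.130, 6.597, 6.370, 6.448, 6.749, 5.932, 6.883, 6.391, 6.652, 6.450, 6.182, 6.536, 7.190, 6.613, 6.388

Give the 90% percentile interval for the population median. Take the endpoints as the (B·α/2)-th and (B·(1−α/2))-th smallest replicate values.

Sorted replicates: 5.932, 6.130, 6.182, 6.226, 6.370, 6.375, 6.388, 6.391, 6.448, 6.450, 6.536, 6.597, 6.613, 6.652, 6.749, 6.777, 6.883, 6.991, 7.190, 7.320
α = 0.10; lower rank = 20 × 0.050 = 1; upper rank = 20 × 0.950 = 19.
The 1st smallest replicate is 5.932; the 19th is 7.190.

(5.932, 7.190)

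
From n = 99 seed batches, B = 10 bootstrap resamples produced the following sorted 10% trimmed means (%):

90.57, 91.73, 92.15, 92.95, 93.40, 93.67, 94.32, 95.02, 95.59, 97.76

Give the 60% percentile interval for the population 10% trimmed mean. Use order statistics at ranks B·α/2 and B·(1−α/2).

α = 0.40; lower rank = 10 × 0.200 = 2; upper rank = 10 × 0.800 = 8.
The 2nd smallest replicate is 91.73; the 8th is 95.02.

(91.73, 95.02)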